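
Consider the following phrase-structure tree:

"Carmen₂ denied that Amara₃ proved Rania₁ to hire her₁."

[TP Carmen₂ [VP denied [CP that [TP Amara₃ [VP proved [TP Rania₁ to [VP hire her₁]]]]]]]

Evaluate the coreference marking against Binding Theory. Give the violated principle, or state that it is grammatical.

Principle B

The two coindexed NPs are *Rania₁* and *her₁*.
*her₁* is a pronoun. Its binding domain is the embedded TP, whose subject is Rania₁.
*Rania₁* c-commands it within that domain and carries the same index.
The pronoun is locally bound → Principle B violation.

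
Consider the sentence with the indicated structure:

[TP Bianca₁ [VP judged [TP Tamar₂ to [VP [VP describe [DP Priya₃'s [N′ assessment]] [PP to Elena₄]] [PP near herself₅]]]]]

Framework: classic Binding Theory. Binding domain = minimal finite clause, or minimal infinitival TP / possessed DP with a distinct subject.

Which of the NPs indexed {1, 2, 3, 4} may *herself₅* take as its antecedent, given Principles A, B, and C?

*herself* is an anaphor, so Principle A applies: it must be bound in its binding domain.
Binding domain of *herself₅*: the embedded TP, whose subject is Tamar₂.
*Bianca₁* c-commands the anaphor but is outside its binding domain → cannot satisfy Principle A.
*Tamar₂* c-commands the anaphor within its binding domain → licit binder.
*Priya₃* does not c-command the anaphor → cannot bind it.
*Elena₄* does not c-command the anaphor → cannot bind it.

{2}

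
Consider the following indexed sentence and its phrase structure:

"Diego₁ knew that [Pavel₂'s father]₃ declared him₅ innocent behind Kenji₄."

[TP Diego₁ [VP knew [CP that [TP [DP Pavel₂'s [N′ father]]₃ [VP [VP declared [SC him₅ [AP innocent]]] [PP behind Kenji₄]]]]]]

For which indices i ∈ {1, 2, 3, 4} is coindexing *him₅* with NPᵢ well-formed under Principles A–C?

*him* is a pronoun, so Principle B applies: it must be free in its binding domain.
Binding domain of *him₅*: the embedded TP, whose subject is [Pavel₂'s father]₃.
*Diego₁* c-commands the pronoun but from outside its binding domain, and is not c-commanded by it → coindexation permitted.
*Pavel₂* and the pronoun do not c-command one another → neither Principle B nor Principle C is at stake; coindexation permitted.
*[Pavel₂'s father]₃* c-commands the pronoun within its binding domain → coindexation would violate Principle B.
*Kenji₄* and the pronoun do not c-command one another → neither Principle B nor Principle C is at stake; coindexation permitted.

{1, 2, 4}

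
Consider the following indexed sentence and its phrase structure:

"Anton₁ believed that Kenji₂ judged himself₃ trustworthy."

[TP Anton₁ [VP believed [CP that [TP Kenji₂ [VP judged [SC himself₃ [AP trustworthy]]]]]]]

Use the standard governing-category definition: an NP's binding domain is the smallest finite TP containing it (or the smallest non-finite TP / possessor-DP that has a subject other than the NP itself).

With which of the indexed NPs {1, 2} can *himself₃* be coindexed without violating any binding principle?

*himself* is an anaphor, so Principle A applies: it must be bound in its binding domain.
Binding domain of *himself₃*: the embedded TP, whose subject is Kenji₂.
*Anton₁* c-commands the anaphor but is outside its binding domain → cannot satisfy Principle A.
*Kenji₂* c-commands the anaphor within its binding domain → licit binder.

{2}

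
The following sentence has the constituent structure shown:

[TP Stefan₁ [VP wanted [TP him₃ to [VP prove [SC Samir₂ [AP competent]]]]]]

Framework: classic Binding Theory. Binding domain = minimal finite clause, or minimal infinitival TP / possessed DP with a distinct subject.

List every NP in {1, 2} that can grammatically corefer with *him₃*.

*him* is a pronoun, so Principle B applies: it must be free in its binding domain.
Binding domain of *him₃*: the matrix TP, whose subject is Stefan₁.
*Stefan₁* c-commands the pronoun within its binding domain → coindexation would violate Principle B.
*Samir₂*: the pronoun c-commands this R-expression → coindexation would violate Principle C on *Samir₂*.

none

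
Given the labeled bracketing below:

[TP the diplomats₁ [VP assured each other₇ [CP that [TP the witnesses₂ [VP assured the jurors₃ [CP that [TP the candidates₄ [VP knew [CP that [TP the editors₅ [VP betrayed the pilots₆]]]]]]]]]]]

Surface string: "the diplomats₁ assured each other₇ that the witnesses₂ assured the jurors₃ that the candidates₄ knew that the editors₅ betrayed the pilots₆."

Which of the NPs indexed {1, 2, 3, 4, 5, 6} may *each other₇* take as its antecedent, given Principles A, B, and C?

{1}

*each other* is an anaphor, so Principle A applies: it must be bound in its binding domain.
Binding domain of *each other₇*: the matrix TP, whose subject is the diplomats₁.
*the diplomats₁* c-commands the anaphor within its binding domain → licit binder.
*the witnesses₂* does not c-command the anaphor → cannot bind it.
*the jurors₃* does not c-command the anaphor → cannot bind it.
*the candidates₄* does not c-command the anaphor → cannot bind it.
*the editors₅* does not c-command the anaphor → cannot bind it.
*the pilots₆* does not c-command the anaphor → cannot bind it.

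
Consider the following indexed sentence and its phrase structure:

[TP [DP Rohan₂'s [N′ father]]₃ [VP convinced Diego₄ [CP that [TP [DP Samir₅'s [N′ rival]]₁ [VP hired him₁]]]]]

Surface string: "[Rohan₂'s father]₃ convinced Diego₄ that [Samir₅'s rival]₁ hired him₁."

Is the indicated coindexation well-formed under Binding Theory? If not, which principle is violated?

The two coindexed NPs are *[Samir₅'s rival]₁* and *him₁*.
*him₁* is a pronoun. Its binding domain is the embedded TP, whose subject is [Samir₅'s rival]₁.
*[Samir₅'s rival]₁* c-commands it within that domain and carries the same index.
The pronoun is locally bound → Principle B violation.

Principle B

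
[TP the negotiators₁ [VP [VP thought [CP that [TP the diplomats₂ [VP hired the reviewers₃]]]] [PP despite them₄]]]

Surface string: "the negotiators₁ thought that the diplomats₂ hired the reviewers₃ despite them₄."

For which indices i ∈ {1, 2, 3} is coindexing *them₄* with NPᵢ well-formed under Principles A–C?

*them* is a pronoun, so Principle B applies: it must be free in its binding domain.
Binding domain of *them₄*: the matrix TP, whose subject is the negotiators₁.
*the negotiators₁* c-commands the pronoun within its binding domain → coindexation would violate Principle B.
*the diplomats₂* and the pronoun do not c-command one another → neither Principle B nor Principle C is at stake; coindexation permitted.
*the reviewers₃* and the pronoun do not c-command one another → neither Principle B nor Principle C is at stake; coindexation permitted.

{2, 3}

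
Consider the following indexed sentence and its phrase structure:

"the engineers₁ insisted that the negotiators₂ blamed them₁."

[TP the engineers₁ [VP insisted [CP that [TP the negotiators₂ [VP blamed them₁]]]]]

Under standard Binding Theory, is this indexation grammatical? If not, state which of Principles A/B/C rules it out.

The two coindexed NPs are *the engineers₁* and *them₁*.
*them₁* is a pronoun; its binding domain is the embedded TP, whose subject is the negotiators₂. Within that domain it is c-commanded only by *the negotiators₂*, which carries a different index — the pronoun is free locally, so Principle B holds.
*the engineers₁* is an R-expression; *them₁* does not c-command it, and no other NP shares its index, so Principle C is satisfied.
All principles are respected.

grammatical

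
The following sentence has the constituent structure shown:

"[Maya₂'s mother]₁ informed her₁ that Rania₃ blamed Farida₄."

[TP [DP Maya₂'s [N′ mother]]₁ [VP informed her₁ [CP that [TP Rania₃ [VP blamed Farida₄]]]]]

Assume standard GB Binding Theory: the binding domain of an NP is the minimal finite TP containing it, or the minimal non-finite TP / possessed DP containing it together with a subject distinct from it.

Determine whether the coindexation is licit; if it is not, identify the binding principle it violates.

Principle B

The two coindexed NPs are *[Maya₂'s mother]₁* and *her₁*.
*her₁* is a pronoun. Its binding domain is the matrix TP, whose subject is [Maya₂'s mother]₁.
*[Maya₂'s mother]₁* c-commands it within that domain and carries the same index.
The pronoun is locally bound → Principle B violation.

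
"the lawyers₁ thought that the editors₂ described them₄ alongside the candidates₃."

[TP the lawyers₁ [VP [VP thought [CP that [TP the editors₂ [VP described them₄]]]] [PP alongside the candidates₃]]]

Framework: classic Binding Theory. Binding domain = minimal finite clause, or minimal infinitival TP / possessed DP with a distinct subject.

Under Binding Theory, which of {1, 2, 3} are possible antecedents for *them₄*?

*them* is a pronoun, so Principle B applies: it must be free in its binding domain.
Binding domain of *them₄*: the embedded TP, whose subject is the editors₂.
*the lawyers₁* c-commands the pronoun but from outside its binding domain, and is not c-commanded by it → coindexation permitted.
*the editors₂* c-commands the pronoun within its binding domain → coindexation would violate Principle B.
*the candidates₃* and the pronoun do not c-command one another → neither Principle B nor Principle C is at stake; coindexation permitted.

{1, 3}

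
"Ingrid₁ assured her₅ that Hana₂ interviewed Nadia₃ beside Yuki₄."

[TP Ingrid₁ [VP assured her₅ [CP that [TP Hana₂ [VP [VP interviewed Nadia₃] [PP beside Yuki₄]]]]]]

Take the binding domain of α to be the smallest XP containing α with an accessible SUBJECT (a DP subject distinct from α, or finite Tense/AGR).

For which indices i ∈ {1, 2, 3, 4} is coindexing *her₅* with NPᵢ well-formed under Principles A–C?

none

*her* is a pronoun, so Principle B applies: it must be free in its binding domain.
Binding domain of *her₅*: the matrix TP, whose subject is Ingrid₁.
*Ingrid₁* c-commands the pronoun within its binding domain → coindexation would violate Principle B.
*Hana₂*: the pronoun c-commands this R-expression → coindexation would violate Principle C on *Hana₂*.
*Nadia₃*: the pronoun c-commands this R-expression → coindexation would violate Principle C on *Nadia₃*.
*Yuki₄*: the pronoun c-commands this R-expression → coindexation would violate Principle C on *Yuki₄*.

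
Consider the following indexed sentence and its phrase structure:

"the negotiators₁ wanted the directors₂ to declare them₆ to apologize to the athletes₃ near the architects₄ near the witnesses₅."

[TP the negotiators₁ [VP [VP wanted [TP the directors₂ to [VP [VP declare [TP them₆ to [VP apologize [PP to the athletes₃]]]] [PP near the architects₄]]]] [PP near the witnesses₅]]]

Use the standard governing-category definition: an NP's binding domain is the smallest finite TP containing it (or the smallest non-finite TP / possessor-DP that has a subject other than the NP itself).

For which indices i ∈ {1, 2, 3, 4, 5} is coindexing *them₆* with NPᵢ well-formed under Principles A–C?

*them* is a pronoun, so Principle B applies: it must be free in its binding domain.
Binding domain of *them₆*: the embedded TP, whose subject is the directors₂.
*the negotiators₁* c-commands the pronoun but from outside its binding domain, and is not c-commanded by it → coindexation permitted.
*the directors₂* c-commands the pronoun within its binding domain → coindexation would violate Principle B.
*the athletes₃*: the pronoun c-commands this R-expression → coindexation would violate Principle C on *the athletes₃*.
*the architects₄* and the pronoun do not c-command one another → neither Principle B nor Principle C is at stake; coindexation permitted.
*the witnesses₅* and the pronoun do not c-command one another → neither Principle B nor Principle C is at stake; coindexation permitted.

{1, 4, 5}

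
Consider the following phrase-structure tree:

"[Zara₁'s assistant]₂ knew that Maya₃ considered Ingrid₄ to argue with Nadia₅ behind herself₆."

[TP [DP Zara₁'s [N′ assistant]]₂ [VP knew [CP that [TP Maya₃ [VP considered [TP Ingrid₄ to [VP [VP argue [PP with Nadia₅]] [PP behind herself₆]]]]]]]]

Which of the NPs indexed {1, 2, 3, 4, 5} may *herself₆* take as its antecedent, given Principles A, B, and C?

{4}

*herself* is an anaphor, so Principle A applies: it must be bound in its binding domain.
Binding domain of *herself₆*: the embedded TP, whose subject is Ingrid₄.
*Zara₁* does not c-command the anaphor → cannot bind it.
*[Zara₁'s assistant]₂* c-commands the anaphor but is outside its binding domain → cannot satisfy Principle A.
*Maya₃* c-commands the anaphor but is outside its binding domain → cannot satisfy Principle A.
*Ingrid₄* c-commands the anaphor within its binding domain → licit binder.
*Nadia₅* does not c-command the anaphor → cannot bind it.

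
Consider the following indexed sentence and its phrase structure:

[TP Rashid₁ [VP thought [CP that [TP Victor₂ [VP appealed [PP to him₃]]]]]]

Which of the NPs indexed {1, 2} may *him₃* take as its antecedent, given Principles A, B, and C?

*him* is a pronoun, so Principle B applies: it must be free in its binding domain.
Binding domain of *him₃*: the embedded TP, whose subject is Victor₂.
*Rashid₁* c-commands the pronoun but from outside its binding domain, and is not c-commanded by it → coindexation permitted.
*Victor₂* c-commands the pronoun within its binding domain → coindexation would violate Principle B.

{1}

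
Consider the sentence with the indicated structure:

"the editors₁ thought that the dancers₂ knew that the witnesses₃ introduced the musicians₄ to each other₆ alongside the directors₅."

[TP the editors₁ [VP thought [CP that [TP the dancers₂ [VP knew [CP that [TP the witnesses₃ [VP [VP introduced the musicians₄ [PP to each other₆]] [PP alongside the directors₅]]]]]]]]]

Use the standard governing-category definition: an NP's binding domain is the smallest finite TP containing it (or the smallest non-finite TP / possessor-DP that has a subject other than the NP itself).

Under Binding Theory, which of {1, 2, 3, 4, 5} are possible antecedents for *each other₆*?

*each other* is an anaphor, so Principle A applies: it must be bound in its binding domain.
Binding domain of *each other₆*: the embedded TP, whose subject is the witnesses₃.
*the editors₁* c-commands the anaphor but is outside its binding domain → cannot satisfy Principle A.
*the dancers₂* c-commands the anaphor but is outside its binding domain → cannot satisfy Principle A.
*the witnesses₃* c-commands the anaphor within its binding domain → licit binder.
*the musicians₄* c-commands the anaphor within its binding domain → licit binder.
*the directors₅* does not c-command the anaphor → cannot bind it.

{3, 4}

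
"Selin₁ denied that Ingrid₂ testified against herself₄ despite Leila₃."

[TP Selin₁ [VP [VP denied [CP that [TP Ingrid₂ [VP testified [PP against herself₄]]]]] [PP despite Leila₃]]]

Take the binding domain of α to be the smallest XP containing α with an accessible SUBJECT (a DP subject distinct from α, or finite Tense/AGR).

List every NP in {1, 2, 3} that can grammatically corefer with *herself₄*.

*herself* is an anaphor, so Principle A applies: it must be bound in its binding domain.
Binding domain of *herself₄*: the embedded TP, whose subject is Ingrid₂.
*Selin₁* c-commands the anaphor but is outside its binding domain → cannot satisfy Principle A.
*Ingrid₂* c-commands the anaphor within its binding domain → licit binder.
*Leila₃* does not c-command the anaphor → cannot bind it.

{2}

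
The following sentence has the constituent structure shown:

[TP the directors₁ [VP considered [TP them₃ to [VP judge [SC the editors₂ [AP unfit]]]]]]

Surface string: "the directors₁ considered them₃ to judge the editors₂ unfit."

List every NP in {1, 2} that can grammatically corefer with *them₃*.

none

*them* is a pronoun, so Principle B applies: it must be free in its binding domain.
Binding domain of *them₃*: the matrix TP, whose subject is the directors₁.
*the directors₁* c-commands the pronoun within its binding domain → coindexation would violate Principle B.
*the editors₂*: the pronoun c-commands this R-expression → coindexation would violate Principle C on *the editors₂*.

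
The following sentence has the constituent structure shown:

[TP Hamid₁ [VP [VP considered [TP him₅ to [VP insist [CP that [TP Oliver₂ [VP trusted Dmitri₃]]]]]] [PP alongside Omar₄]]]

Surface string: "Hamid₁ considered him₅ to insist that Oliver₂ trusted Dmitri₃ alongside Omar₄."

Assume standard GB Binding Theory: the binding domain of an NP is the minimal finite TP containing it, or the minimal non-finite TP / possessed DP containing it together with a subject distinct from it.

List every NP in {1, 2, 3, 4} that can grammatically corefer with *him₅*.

{4}

*him* is a pronoun, so Principle B applies: it must be free in its binding domain.
Binding domain of *him₅*: the matrix TP, whose subject is Hamid₁.
*Hamid₁* c-commands the pronoun within its binding domain → coindexation would violate Principle B.
*Oliver₂*: the pronoun c-commands this R-expression → coindexation would violate Principle C on *Oliver₂*.
*Dmitri₃*: the pronoun c-commands this R-expression → coindexation would violate Principle C on *Dmitri₃*.
*Omar₄* and the pronoun do not c-command one another → neither Principle B nor Principle C is at stake; coindexation permitted.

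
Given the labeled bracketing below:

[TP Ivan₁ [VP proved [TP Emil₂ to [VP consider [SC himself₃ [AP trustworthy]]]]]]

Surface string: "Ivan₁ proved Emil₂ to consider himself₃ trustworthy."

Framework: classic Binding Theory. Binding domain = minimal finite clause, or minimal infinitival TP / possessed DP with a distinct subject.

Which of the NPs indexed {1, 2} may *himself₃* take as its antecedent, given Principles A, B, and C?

{2}

*himself* is an anaphor, so Principle A applies: it must be bound in its binding domain.
Binding domain of *himself₃*: the embedded TP, whose subject is Emil₂.
*Ivan₁* c-commands the anaphor but is outside its binding domain → cannot satisfy Principle A.
*Emil₂* c-commands the anaphor within its binding domain → licit binder.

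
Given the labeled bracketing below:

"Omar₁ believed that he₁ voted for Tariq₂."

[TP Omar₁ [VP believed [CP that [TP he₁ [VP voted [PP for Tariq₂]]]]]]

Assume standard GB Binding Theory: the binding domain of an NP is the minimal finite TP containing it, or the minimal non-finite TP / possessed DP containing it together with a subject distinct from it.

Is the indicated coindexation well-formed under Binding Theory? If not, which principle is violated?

The two coindexed NPs are *Omar₁* and *he₁*.
*he₁* is a pronoun; nothing c-commands it within its binding domain (the embedded TP.), so Principle B holds trivially.
*Omar₁* is an R-expression; *he₁* does not c-command it, and no other NP shares its index, so Principle C is satisfied.
All principles are respected.

grammatical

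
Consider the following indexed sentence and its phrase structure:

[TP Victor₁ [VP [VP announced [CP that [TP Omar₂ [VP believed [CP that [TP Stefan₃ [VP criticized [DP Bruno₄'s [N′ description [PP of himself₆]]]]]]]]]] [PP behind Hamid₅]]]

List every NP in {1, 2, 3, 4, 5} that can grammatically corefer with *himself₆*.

{4}

*himself* is an anaphor, so Principle A applies: it must be bound in its binding domain.
Binding domain of *himself₆*: the possessed DP, whose subject is Bruno₄.
*Victor₁* c-commands the anaphor but is outside its binding domain → cannot satisfy Principle A.
*Omar₂* c-commands the anaphor but is outside its binding domain → cannot satisfy Principle A.
*Stefan₃* c-commands the anaphor but is outside its binding domain → cannot satisfy Principle A.
*Bruno₄* c-commands the anaphor within its binding domain → licit binder.
*Hamid₅* does not c-command the anaphor → cannot bind it.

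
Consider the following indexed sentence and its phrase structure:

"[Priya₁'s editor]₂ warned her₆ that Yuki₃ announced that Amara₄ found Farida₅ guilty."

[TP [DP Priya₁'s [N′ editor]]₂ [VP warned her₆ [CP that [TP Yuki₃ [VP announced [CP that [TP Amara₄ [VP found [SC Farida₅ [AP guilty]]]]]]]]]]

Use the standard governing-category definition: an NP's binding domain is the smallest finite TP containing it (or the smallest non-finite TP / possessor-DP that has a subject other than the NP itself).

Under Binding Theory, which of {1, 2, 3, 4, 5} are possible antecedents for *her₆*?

*her* is a pronoun, so Principle B applies: it must be free in its binding domain.
Binding domain of *her₆*: the matrix TP, whose subject is [Priya₁'s editor]₂.
*Priya₁* and the pronoun do not c-command one another → neither Principle B nor Principle C is at stake; coindexation permitted.
*[Priya₁'s editor]₂* c-commands the pronoun within its binding domain → coindexation would violate Principle B.
*Yuki₃*: the pronoun c-commands this R-expression → coindexation would violate Principle C on *Yuki₃*.
*Amara₄*: the pronoun c-commands this R-expression → coindexation would violate Principle C on *Amara₄*.
*Farida₅*: the pronoun c-commands this R-expression → coindexation would violate Principle C on *Farida₅*.

{1}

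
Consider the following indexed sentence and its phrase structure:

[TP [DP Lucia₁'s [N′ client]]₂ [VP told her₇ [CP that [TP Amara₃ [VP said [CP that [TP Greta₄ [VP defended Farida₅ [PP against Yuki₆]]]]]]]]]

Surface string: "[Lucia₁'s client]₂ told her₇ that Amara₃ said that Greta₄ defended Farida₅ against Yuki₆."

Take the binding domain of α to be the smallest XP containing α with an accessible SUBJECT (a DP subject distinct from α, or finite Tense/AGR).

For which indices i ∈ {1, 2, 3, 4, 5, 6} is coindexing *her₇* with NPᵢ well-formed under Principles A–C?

{1}

*her* is a pronoun, so Principle B applies: it must be free in its binding domain.
Binding domain of *her₇*: the matrix TP, whose subject is [Lucia₁'s client]₂.
*Lucia₁* and the pronoun do not c-command one another → neither Principle B nor Principle C is at stake; coindexation permitted.
*[Lucia₁'s client]₂* c-commands the pronoun within its binding domain → coindexation would violate Principle B.
*Amara₃*: the pronoun c-commands this R-expression → coindexation would violate Principle C on *Amara₃*.
*Greta₄*: the pronoun c-commands this R-expression → coindexation would violate Principle C on *Greta₄*.
*Farida₅*: the pronoun c-commands this R-expression → coindexation would violate Principle C on *Farida₅*.
*Yuki₆*: the pronoun c-commands this R-expression → coindexation would violate Principle C on *Yuki₆*.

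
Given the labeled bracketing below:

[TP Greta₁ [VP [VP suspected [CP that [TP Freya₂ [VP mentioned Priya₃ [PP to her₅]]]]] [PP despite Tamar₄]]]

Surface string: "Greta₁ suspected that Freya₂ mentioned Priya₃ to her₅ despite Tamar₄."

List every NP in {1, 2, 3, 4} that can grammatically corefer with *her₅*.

*her* is a pronoun, so Principle B applies: it must be free in its binding domain.
Binding domain of *her₅*: the embedded TP, whose subject is Freya₂.
*Greta₁* c-commands the pronoun but from outside its binding domain, and is not c-commanded by it → coindexation permitted.
*Freya₂* c-commands the pronoun within its binding domain → coindexation would violate Principle B.
*Priya₃* c-commands the pronoun within its binding domain → coindexation would violate Principle B.
*Tamar₄* and the pronoun do not c-command one another → neither Principle B nor Principle C is at stake; coindexation permitted.

{1, 4}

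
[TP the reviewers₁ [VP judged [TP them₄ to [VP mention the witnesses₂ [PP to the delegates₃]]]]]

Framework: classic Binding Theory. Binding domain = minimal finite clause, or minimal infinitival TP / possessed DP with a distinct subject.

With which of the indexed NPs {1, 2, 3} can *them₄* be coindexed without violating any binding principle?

none

*them* is a pronoun, so Principle B applies: it must be free in its binding domain.
Binding domain of *them₄*: the matrix TP, whose subject is the reviewers₁.
*the reviewers₁* c-commands the pronoun within its binding domain → coindexation would violate Principle B.
*the witnesses₂*: the pronoun c-commands this R-expression → coindexation would violate Principle C on *the witnesses₂*.
*the delegates₃*: the pronoun c-commands this R-expression → coindexation would violate Principle C on *the delegates₃*.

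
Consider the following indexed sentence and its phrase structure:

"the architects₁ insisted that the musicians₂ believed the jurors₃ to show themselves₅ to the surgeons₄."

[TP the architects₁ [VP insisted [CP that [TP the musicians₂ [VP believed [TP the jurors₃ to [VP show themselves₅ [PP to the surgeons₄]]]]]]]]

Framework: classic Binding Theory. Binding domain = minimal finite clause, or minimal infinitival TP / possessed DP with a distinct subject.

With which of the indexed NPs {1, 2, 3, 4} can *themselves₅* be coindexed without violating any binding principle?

*themselves* is an anaphor, so Principle A applies: it must be bound in its binding domain.
Binding domain of *themselves₅*: the embedded TP, whose subject is the jurors₃.
*the architects₁* c-commands the anaphor but is outside its binding domain → cannot satisfy Principle A.
*the musicians₂* c-commands the anaphor but is outside its binding domain → cannot satisfy Principle A.
*the jurors₃* c-commands the anaphor within its binding domain → licit binder.
*the surgeons₄* does not c-command the anaphor → cannot bind it.

{3}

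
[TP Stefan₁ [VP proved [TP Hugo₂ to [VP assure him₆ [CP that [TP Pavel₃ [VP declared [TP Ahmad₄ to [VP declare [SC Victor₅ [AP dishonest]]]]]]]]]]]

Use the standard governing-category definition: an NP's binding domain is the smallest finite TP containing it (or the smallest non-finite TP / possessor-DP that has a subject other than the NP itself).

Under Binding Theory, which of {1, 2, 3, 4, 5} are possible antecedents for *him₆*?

{1}

*him* is a pronoun, so Principle B applies: it must be free in its binding domain.
Binding domain of *him₆*: the embedded TP, whose subject is Hugo₂.
*Stefan₁* c-commands the pronoun but from outside its binding domain, and is not c-commanded by it → coindexation permitted.
*Hugo₂* c-commands the pronoun within its binding domain → coindexation would violate Principle B.
*Pavel₃*: the pronoun c-commands this R-expression → coindexation would violate Principle C on *Pavel₃*.
*Ahmad₄*: the pronoun c-commands this R-expression → coindexation would violate Principle C on *Ahmad₄*.
*Victor₅*: the pronoun c-commands this R-expression → coindexation would violate Principle C on *Victor₅*.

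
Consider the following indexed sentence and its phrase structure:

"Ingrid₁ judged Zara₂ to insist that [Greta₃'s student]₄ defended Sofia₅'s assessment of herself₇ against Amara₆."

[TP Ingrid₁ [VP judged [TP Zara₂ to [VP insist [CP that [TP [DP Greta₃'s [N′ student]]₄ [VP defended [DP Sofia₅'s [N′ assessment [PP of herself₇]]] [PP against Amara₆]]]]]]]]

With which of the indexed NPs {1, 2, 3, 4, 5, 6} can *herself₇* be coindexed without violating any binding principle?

{5}

*herself* is an anaphor, so Principle A applies: it must be bound in its binding domain.
Binding domain of *herself₇*: the possessed DP, whose subject is Sofia₅.
*Ingrid₁* c-commands the anaphor but is outside its binding domain → cannot satisfy Principle A.
*Zara₂* c-commands the anaphor but is outside its binding domain → cannot satisfy Principle A.
*Greta₃* does not c-command the anaphor → cannot bind it.
*[Greta₃'s student]₄* c-commands the anaphor but is outside its binding domain → cannot satisfy Principle A.
*Sofia₅* c-commands the anaphor within its binding domain → licit binder.
*Amara₆* does not c-command the anaphor → cannot bind it.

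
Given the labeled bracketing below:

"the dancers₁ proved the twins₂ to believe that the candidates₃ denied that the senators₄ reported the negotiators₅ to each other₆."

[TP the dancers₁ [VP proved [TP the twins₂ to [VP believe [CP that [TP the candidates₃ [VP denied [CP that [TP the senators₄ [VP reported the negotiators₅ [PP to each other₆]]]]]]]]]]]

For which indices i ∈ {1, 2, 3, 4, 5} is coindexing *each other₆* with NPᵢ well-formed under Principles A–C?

*each other* is an anaphor, so Principle A applies: it must be bound in its binding domain.
Binding domain of *each other₆*: the embedded TP, whose subject is the senators₄.
*the dancers₁* c-commands the anaphor but is outside its binding domain → cannot satisfy Principle A.
*the twins₂* c-commands the anaphor but is outside its binding domain → cannot satisfy Principle A.
*the candidates₃* c-commands the anaphor but is outside its binding domain → cannot satisfy Principle A.
*the senators₄* c-commands the anaphor within its binding domain → licit binder.
*the negotiators₅* c-commands the anaphor within its binding domain → licit binder.

{4, 5}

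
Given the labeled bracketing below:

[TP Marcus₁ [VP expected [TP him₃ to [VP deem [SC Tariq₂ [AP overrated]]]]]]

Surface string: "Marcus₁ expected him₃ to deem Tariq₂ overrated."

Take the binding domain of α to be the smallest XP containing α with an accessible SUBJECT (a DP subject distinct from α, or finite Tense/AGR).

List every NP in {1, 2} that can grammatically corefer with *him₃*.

none

*him* is a pronoun, so Principle B applies: it must be free in its binding domain.
Binding domain of *him₃*: the matrix TP, whose subject is Marcus₁.
*Marcus₁* c-commands the pronoun within its binding domain → coindexation would violate Principle B.
*Tariq₂*: the pronoun c-commands this R-expression → coindexation would violate Principle C on *Tariq₂*.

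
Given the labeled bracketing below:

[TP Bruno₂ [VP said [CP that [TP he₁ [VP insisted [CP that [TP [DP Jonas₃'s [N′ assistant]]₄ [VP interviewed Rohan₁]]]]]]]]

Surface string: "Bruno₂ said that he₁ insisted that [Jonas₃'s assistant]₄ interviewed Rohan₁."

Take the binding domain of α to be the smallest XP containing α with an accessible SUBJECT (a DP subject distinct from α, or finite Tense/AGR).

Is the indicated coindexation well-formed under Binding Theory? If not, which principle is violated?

The two coindexed NPs are *he₁* and *Rohan₁*.
*Rohan₁* is an R-expression. Principle C requires it to be free everywhere.
*he₁* c-commands it and carries the same index.
The R-expression is bound → Principle C violation.

Principle C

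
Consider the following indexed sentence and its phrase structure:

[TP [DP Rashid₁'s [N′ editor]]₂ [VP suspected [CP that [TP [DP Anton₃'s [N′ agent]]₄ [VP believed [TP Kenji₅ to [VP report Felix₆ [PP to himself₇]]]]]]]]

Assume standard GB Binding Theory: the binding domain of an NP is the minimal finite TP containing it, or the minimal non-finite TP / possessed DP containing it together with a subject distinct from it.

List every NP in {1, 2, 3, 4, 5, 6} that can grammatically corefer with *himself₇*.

*himself* is an anaphor, so Principle A applies: it must be bound in its binding domain.
Binding domain of *himself₇*: the embedded TP, whose subject is Kenji₅.
*Rashid₁* does not c-command the anaphor → cannot bind it.
*[Rashid₁'s editor]₂* c-commands the anaphor but is outside its binding domain → cannot satisfy Principle A.
*Anton₃* does not c-command the anaphor → cannot bind it.
*[Anton₃'s agent]₄* c-commands the anaphor but is outside its binding domain → cannot satisfy Principle A.
*Kenji₅* c-commands the anaphor within its binding domain → licit binder.
*Felix₆* c-commands the anaphor within its binding domain → licit binder.

{5, 6}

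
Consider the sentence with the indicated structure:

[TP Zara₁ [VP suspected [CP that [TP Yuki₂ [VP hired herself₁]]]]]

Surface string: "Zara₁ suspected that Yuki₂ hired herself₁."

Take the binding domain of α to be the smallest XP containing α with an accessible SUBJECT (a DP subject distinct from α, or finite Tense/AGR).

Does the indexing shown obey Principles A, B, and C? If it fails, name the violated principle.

Principle A

The two coindexed NPs are *Zara₁* and *herself₁*.
*herself₁* is an anaphor. Principle A requires it to be bound within its binding domain — the embedded TP, whose subject is Yuki₂.
Within that domain it is c-commanded by *Yuki₂*, which does not share its index.
*Zara₁* does c-command the anaphor, but from outside its binding domain.
The anaphor is unbound in its domain → Principle A violation.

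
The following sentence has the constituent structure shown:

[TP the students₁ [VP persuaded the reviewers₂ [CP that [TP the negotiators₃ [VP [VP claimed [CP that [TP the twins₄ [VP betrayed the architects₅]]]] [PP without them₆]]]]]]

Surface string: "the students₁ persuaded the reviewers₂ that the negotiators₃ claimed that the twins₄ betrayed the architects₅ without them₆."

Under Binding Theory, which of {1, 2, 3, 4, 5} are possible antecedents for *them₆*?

{1, 2, 4, 5}

*them* is a pronoun, so Principle B applies: it must be free in its binding domain.
Binding domain of *them₆*: the embedded TP, whose subject is the negotiators₃.
*the students₁* c-commands the pronoun but from outside its binding domain, and is not c-commanded by it → coindexation permitted.
*the reviewers₂* c-commands the pronoun but from outside its binding domain, and is not c-commanded by it → coindexation permitted.
*the negotiators₃* c-commands the pronoun within its binding domain → coindexation would violate Principle B.
*the twins₄* and the pronoun do not c-command one another → neither Principle B nor Principle C is at stake; coindexation permitted.
*the architects₅* and the pronoun do not c-command one another → neither Principle B nor Principle C is at stake; coindexation permitted.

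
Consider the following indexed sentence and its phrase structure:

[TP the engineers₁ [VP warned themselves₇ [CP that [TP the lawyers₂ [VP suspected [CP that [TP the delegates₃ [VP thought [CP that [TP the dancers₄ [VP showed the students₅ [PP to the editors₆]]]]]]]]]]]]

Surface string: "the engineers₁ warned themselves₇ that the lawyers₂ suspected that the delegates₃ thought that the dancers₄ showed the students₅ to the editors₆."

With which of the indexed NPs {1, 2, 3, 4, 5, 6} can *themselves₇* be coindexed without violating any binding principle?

{1}

*themselves* is an anaphor, so Principle A applies: it must be bound in its binding domain.
Binding domain of *themselves₇*: the matrix TP, whose subject is the engineers₁.
*the engineers₁* c-commands the anaphor within its binding domain → licit binder.
*the lawyers₂* does not c-command the anaphor → cannot bind it.
*the delegates₃* does not c-command the anaphor → cannot bind it.
*the dancers₄* does not c-command the anaphor → cannot bind it.
*the students₅* does not c-command the anaphor → cannot bind it.
*the editors₆* does not c-command the anaphor → cannot bind it.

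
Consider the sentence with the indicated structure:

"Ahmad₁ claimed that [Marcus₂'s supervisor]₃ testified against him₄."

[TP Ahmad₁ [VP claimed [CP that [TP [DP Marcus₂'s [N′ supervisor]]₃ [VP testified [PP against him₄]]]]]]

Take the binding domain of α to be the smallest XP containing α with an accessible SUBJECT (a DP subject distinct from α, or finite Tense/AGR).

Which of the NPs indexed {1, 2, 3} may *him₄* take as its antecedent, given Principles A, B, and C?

*him* is a pronoun, so Principle B applies: it must be free in its binding domain.
Binding domain of *him₄*: the embedded TP, whose subject is [Marcus₂'s supervisor]₃.
*Ahmad₁* c-commands the pronoun but from outside its binding domain, and is not c-commanded by it → coindexation permitted.
*Marcus₂* and the pronoun do not c-command one another → neither Principle B nor Principle C is at stake; coindexation permitted.
*[Marcus₂'s supervisor]₃* c-commands the pronoun within its binding domain → coindexation would violate Principle B.

{1, 2}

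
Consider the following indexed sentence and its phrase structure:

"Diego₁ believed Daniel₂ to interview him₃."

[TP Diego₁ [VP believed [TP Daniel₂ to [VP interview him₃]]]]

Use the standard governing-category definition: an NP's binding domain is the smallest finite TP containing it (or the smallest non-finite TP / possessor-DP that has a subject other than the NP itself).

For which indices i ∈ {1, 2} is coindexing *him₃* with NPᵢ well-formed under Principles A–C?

*him* is a pronoun, so Principle B applies: it must be free in its binding domain.
Binding domain of *him₃*: the embedded TP, whose subject is Daniel₂.
*Diego₁* c-commands the pronoun but from outside its binding domain, and is not c-commanded by it → coindexation permitted.
*Daniel₂* c-commands the pronoun within its binding domain → coindexation would violate Principle B.

{1}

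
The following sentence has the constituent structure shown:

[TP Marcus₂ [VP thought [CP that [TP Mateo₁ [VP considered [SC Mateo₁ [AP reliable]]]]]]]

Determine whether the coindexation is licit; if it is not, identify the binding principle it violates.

Principle C

The two coindexed NPs are *Mateo₁* (the lower occurrence) and *Mateo₁* (the higher occurrence).
*Mateo₁* (the lower occurrence) is an R-expression. Principle C requires it to be free everywhere.
*Mateo₁* (the higher occurrence) c-commands it and carries the same index.
The R-expression is bound → Principle C violation.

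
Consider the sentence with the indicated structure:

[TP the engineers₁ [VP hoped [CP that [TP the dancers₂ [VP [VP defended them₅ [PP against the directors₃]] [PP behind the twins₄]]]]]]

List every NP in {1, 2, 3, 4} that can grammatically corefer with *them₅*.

{1, 4}

*them* is a pronoun, so Principle B applies: it must be free in its binding domain.
Binding domain of *them₅*: the embedded TP, whose subject is the dancers₂.
*the engineers₁* c-commands the pronoun but from outside its binding domain, and is not c-commanded by it → coindexation permitted.
*the dancers₂* c-commands the pronoun within its binding domain → coindexation would violate Principle B.
*the directors₃*: the pronoun c-commands this R-expression → coindexation would violate Principle C on *the directors₃*.
*the twins₄* and the pronoun do not c-command one another → neither Principle B nor Principle C is at stake; coindexation permitted.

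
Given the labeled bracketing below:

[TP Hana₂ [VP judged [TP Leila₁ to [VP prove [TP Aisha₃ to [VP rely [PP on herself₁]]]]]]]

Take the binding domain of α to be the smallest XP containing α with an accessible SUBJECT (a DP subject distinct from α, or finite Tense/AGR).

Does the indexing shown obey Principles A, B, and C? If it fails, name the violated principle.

Principle A

The two coindexed NPs are *Leila₁* and *herself₁*.
*herself₁* is an anaphor. Principle A requires it to be bound within its binding domain — the embedded TP, whose subject is Aisha₃.
Within that domain it is c-commanded by *Aisha₃*, which does not share its index.
*Leila₁* does c-command the anaphor, but from outside its binding domain.
The anaphor is unbound in its domain → Principle A violation.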